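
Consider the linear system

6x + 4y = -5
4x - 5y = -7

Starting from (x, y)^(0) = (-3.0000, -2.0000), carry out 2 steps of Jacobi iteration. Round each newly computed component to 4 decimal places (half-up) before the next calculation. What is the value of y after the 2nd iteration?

1.8000

Iteration 1:
  x = (-5 - (4)·-2.0000) / (6) = 0.5000
  y = (-7 - (4)·-3.0000) / (-5) = -1.0000
Iteration 2:
  x = (-5 - (4)·-1.0000) / (6) = -0.1667
  y = (-7 - (4)·0.5000) / (-5) = 1.8000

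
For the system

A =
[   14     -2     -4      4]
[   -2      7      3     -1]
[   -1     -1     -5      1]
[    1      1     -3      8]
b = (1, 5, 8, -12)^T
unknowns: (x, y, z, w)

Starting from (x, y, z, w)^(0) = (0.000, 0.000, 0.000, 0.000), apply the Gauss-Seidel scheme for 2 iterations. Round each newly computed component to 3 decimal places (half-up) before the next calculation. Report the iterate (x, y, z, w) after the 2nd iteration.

(0.319, 1.237, -2.363, -2.581)

Iteration 1:
  x = (1 - (-2)·0.000 - (-4)·0.000 - (4)·0.000) / (14) = 0.071
  y = (5 - (-2)·0.071 - (3)·0.000 - (-1)·0.000) / (7) = 0.735
  z = (8 - (-1)·0.071 - (-1)·0.735 - (1)·0.000) / (-5) = -1.761
  w = (-12 - (1)·0.071 - (1)·0.735 - (-3)·-1.761) / (8) = -2.261
Iteration 2:
  x = (1 - (-2)·0.735 - (-4)·-1.761 - (4)·-2.261) / (14) = 0.319
  y = (5 - (-2)·0.319 - (3)·-1.761 - (-1)·-2.261) / (7) = 1.237
  z = (8 - (-1)·0.319 - (-1)·1.237 - (1)·-2.261) / (-5) = -2.363
  w = (-12 - (1)·0.319 - (1)·1.237 - (-3)·-2.363) / (8) = -2.581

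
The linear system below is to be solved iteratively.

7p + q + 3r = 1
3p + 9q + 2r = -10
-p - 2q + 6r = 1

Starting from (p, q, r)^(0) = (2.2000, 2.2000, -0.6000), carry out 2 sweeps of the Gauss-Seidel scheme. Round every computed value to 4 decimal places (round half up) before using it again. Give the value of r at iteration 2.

-0.1727

Iteration 1:
  p = (1 - (1)·2.2000 - (3)·-0.6000) / (7) = 0.0857
  q = (-10 - (3)·0.0857 - (2)·-0.6000) / (9) = -1.0063
  r = (1 - (-1)·0.0857 - (-2)·-1.0063) / (6) = -0.1545
Iteration 2:
  p = (1 - (1)·-1.0063 - (3)·-0.1545) / (7) = 0.3528
  q = (-10 - (3)·0.3528 - (2)·-0.1545) / (9) = -1.1944
  r = (1 - (-1)·0.3528 - (-2)·-1.1944) / (6) = -0.1727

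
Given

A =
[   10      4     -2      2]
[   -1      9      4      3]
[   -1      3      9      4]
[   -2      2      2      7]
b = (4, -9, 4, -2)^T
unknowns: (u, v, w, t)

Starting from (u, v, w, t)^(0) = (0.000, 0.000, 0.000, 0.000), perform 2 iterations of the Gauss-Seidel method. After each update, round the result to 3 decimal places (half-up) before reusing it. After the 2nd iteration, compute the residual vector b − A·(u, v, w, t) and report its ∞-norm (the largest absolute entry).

Iteration 1:
  u = (4 - (4)·0.000 - (-2)·0.000 - (2)·0.000) / (10) = 0.400
  v = (-9 - (-1)·0.400 - (4)·0.000 - (3)·0.000) / (9) = -0.956
  w = (4 - (-1)·0.400 - (3)·-0.956 - (4)·0.000) / (9) = 0.808
  t = (-2 - (-2)·0.400 - (2)·-0.956 - (2)·0.808) / (7) = -0.129
Iteration 2:
  u = (4 - (4)·-0.956 - (-2)·0.808 - (2)·-0.129) / (10) = 0.970
  v = (-9 - (-1)·0.970 - (4)·0.808 - (3)·-0.129) / (9) = -1.208
  w = (4 - (-1)·0.970 - (3)·-1.208 - (4)·-0.129) / (9) = 1.012
  t = (-2 - (-2)·0.970 - (2)·-1.208 - (2)·1.012) / (7) = 0.047
Residual b − A·x = (1.062, -1.347, -0.702, 0.003); ∞-norm = 1.347

1.347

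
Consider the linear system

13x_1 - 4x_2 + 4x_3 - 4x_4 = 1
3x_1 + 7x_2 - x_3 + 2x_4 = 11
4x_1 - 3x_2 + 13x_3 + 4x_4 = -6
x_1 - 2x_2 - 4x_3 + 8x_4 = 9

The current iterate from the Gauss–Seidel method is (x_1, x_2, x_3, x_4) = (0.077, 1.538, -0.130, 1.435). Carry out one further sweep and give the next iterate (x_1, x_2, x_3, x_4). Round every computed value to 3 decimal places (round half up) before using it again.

(1.032, 0.701, -1.059, 0.642)

One sweep:
  x_1 = (1 - (-4)·1.538 - (4)·-0.130 - (-4)·1.435) / (13) = 1.032
  x_2 = (11 - (3)·1.032 - (-1)·-0.130 - (2)·1.435) / (7) = 0.701
  x_3 = (-6 - (4)·1.032 - (-3)·0.701 - (4)·1.435) / (13) = -1.059
  x_4 = (9 - (1)·1.032 - (-2)·0.701 - (-4)·-1.059) / (8) = 0.642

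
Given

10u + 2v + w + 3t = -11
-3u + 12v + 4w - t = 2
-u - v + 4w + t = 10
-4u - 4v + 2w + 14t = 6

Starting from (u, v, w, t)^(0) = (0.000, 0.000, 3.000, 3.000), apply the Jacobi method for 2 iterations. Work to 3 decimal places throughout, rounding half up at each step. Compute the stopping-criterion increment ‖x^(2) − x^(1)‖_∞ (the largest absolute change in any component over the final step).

1.142

Iteration 1:
  u = (-11 - (2)·0.000 - (1)·3.000 - (3)·3.000) / (10) = -2.300
  v = (2 - (-3)·0.000 - (4)·3.000 - (-1)·3.000) / (12) = -0.583
  w = (10 - (-1)·0.000 - (-1)·0.000 - (1)·3.000) / (4) = 1.750
  t = (6 - (-4)·0.000 - (-4)·0.000 - (2)·3.000) / (14) = 0.000
Iteration 2:
  u = (-11 - (2)·-0.583 - (1)·1.750 - (3)·0.000) / (10) = -1.158
  v = (2 - (-3)·-2.300 - (4)·1.750 - (-1)·0.000) / (12) = -0.992
  w = (10 - (-1)·-2.300 - (-1)·-0.583 - (1)·0.000) / (4) = 1.779
  t = (6 - (-4)·-2.300 - (-4)·-0.583 - (2)·1.750) / (14) = -0.645
Change: (1.142, -0.409, 0.029, -0.645) → max |·| = 1.142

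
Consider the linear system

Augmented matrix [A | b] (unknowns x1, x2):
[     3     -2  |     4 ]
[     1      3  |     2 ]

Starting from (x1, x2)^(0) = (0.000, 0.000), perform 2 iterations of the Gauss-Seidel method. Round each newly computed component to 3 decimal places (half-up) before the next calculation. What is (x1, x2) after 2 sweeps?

(1.481, 0.173)

Iteration 1:
  x1 = (4 - (-2)·0.000) / (3) = 1.333
  x2 = (2 - (1)·1.333) / (3) = 0.222
Iteration 2:
  x1 = (4 - (-2)·0.222) / (3) = 1.481
  x2 = (2 - (1)·1.481) / (3) = 0.173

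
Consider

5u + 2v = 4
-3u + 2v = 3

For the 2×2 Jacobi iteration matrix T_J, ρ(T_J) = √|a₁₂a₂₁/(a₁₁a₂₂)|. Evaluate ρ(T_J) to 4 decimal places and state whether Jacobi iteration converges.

a₁₂a₂₁/(a₁₁a₂₂) = (2)·(-3) / ((5)·(2)) = -0.600000
ρ = √|-0.600000| = √0.600000 = 0.7746
ρ < 1, so Jacobi converges

0.7746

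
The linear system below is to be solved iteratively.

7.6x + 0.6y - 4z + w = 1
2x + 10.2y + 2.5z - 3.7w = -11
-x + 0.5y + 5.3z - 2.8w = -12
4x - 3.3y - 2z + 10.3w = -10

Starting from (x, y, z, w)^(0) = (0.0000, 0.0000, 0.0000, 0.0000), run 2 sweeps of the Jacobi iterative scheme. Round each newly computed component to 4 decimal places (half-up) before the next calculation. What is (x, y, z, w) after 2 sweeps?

Iteration 1:
  x = (1 - (0.6)·0.0000 - (-4)·0.0000 - (1)·0.0000) / (7.6) = 0.1316
  y = (-11 - (2)·0.0000 - (2.5)·0.0000 - (-3.7)·0.0000) / (10.2) = -1.0784
  z = (-12 - (-1)·0.0000 - (0.5)·0.0000 - (-2.8)·0.0000) / (5.3) = -2.2642
  w = (-10 - (4)·0.0000 - (-3.3)·0.0000 - (-2)·0.0000) / (10.3) = -0.9709
Iteration 2:
  x = (1 - (0.6)·-1.0784 - (-4)·-2.2642 - (1)·-0.9709) / (7.6) = -0.8472
  y = (-11 - (2)·0.1316 - (2.5)·-2.2642 - (-3.7)·-0.9709) / (10.2) = -0.9015
  z = (-12 - (-1)·0.1316 - (0.5)·-1.0784 - (-2.8)·-0.9709) / (5.3) = -2.6505
  w = (-10 - (4)·0.1316 - (-3.3)·-1.0784 - (-2)·-2.2642) / (10.3) = -1.8071

(-0.8472, -0.9015, -2.6505, -1.8071)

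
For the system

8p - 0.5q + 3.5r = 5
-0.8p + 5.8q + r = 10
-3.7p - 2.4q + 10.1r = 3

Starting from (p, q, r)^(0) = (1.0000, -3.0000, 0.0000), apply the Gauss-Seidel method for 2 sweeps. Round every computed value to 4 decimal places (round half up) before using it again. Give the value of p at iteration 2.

Iteration 1:
  p = (5 - (-0.5)·-3.0000 - (3.5)·0.0000) / (8) = 0.4375
  q = (10 - (-0.8)·0.4375 - (1)·0.0000) / (5.8) = 1.7845
  r = (3 - (-3.7)·0.4375 - (-2.4)·1.7845) / (10.1) = 0.8813
Iteration 2:
  p = (5 - (-0.5)·1.7845 - (3.5)·0.8813) / (8) = 0.3510
  q = (10 - (-0.8)·0.3510 - (1)·0.8813) / (5.8) = 1.6206
  r = (3 - (-3.7)·0.3510 - (-2.4)·1.6206) / (10.1) = 0.8107

0.3510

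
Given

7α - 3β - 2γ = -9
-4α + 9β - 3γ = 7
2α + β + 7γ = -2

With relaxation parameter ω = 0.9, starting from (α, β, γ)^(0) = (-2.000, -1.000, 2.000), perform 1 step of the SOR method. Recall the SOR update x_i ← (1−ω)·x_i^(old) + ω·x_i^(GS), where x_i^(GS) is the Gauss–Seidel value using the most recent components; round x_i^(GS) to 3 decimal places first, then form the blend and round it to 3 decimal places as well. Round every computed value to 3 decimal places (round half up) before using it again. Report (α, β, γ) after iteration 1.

Iteration 1:
  α: GS value = (-9 - (-3)·-1.000 - (-2)·2.000) / (7) = -1.143;  α ← (1−ω)·-2.000 + ω·-1.143 = -1.229
  β: GS value = (7 - (-4)·-1.229 - (-3)·2.000) / (9) = 0.898;  β ← (1−ω)·-1.000 + ω·0.898 = 0.708
  γ: GS value = (-2 - (2)·-1.229 - (1)·0.708) / (7) = -0.036;  γ ← (1−ω)·2.000 + ω·-0.036 = 0.168

(-1.229, 0.708, 0.168)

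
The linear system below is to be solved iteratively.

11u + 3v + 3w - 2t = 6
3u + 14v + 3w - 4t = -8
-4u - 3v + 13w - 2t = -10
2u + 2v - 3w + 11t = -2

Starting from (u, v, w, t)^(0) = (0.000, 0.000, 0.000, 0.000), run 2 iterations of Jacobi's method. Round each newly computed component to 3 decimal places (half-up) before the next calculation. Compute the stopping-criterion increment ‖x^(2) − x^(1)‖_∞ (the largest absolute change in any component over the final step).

0.333

Iteration 1:
  u = (6 - (3)·0.000 - (3)·0.000 - (-2)·0.000) / (11) = 0.545
  v = (-8 - (3)·0.000 - (3)·0.000 - (-4)·0.000) / (14) = -0.571
  w = (-10 - (-4)·0.000 - (-3)·0.000 - (-2)·0.000) / (13) = -0.769
  t = (-2 - (2)·0.000 - (2)·0.000 - (-3)·0.000) / (11) = -0.182
Iteration 2:
  u = (6 - (3)·-0.571 - (3)·-0.769 - (-2)·-0.182) / (11) = 0.878
  v = (-8 - (3)·0.545 - (3)·-0.769 - (-4)·-0.182) / (14) = -0.575
  w = (-10 - (-4)·0.545 - (-3)·-0.571 - (-2)·-0.182) / (13) = -0.761
  t = (-2 - (2)·0.545 - (2)·-0.571 - (-3)·-0.769) / (11) = -0.387
Change: (0.333, -0.004, 0.008, -0.205) → max |·| = 0.333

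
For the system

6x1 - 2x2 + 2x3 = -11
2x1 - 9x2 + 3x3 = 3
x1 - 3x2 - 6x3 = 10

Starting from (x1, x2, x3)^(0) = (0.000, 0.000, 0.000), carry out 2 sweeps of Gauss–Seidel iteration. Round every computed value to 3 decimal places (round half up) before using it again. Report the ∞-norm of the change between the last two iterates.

Iteration 1:
  x1 = (-11 - (-2)·0.000 - (2)·0.000) / (6) = -1.833
  x2 = (3 - (2)·-1.833 - (3)·0.000) / (-9) = -0.741
  x3 = (10 - (1)·-1.833 - (-3)·-0.741) / (-6) = -1.602
Iteration 2:
  x1 = (-11 - (-2)·-0.741 - (2)·-1.602) / (6) = -1.546
  x2 = (3 - (2)·-1.546 - (3)·-1.602) / (-9) = -1.211
  x3 = (10 - (1)·-1.546 - (-3)·-1.211) / (-6) = -1.319
Change: (0.287, -0.470, 0.283) → max |·| = 0.470

0.470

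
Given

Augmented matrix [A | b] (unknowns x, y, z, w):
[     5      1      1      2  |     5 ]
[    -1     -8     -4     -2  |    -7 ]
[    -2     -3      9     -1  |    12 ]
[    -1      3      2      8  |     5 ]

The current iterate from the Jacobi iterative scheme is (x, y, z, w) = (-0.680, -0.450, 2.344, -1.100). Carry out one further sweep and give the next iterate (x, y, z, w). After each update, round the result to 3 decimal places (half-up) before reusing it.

One sweep:
  x = (5 - (1)·-0.450 - (1)·2.344 - (2)·-1.100) / (5) = 1.061
  y = (-7 - (-1)·-0.680 - (-4)·2.344 - (-2)·-1.100) / (-8) = 0.063
  z = (12 - (-2)·-0.680 - (-3)·-0.450 - (-1)·-1.100) / (9) = 0.910
  w = (5 - (-1)·-0.680 - (3)·-0.450 - (2)·2.344) / (8) = 0.123

(1.061, 0.063, 0.910, 0.123)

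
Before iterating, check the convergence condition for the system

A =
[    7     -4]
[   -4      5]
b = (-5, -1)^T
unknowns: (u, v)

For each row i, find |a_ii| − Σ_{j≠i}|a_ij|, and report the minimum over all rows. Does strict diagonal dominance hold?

row 1: |7| − (4) = 3
row 2: |5| − (4) = 1
minimum over rows = 1 → strictly diagonally dominant (convergence guaranteed)

1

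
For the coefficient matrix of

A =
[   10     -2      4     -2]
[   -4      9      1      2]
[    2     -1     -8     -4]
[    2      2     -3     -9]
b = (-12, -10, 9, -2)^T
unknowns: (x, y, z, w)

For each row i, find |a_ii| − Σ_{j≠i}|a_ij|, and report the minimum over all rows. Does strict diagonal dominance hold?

row 1: |10| − (2+4+2) = 2
row 2: |9| − (4+1+2) = 2
row 3: |-8| − (2+1+4) = 1
row 4: |-9| − (2+2+3) = 2
minimum over rows = 1 → strictly diagonally dominant (convergence guaranteed)

1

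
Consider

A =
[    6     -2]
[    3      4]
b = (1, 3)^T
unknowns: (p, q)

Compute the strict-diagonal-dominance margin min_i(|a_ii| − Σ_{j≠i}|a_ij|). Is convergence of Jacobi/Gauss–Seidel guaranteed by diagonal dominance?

1

row 1: |6| − (2) = 4
row 2: |4| − (3) = 1
minimum over rows = 1 → strictly diagonally dominant (convergence guaranteed)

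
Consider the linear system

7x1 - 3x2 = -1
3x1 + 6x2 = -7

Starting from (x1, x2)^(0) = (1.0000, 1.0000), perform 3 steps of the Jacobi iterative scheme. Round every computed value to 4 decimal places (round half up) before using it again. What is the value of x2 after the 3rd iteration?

Iteration 1:
  x1 = (-1 - (-3)·1.0000) / (7) = 0.2857
  x2 = (-7 - (3)·1.0000) / (6) = -1.6667
Iteration 2:
  x1 = (-1 - (-3)·-1.6667) / (7) = -0.8572
  x2 = (-7 - (3)·0.2857) / (6) = -1.3095
Iteration 3:
  x1 = (-1 - (-3)·-1.3095) / (7) = -0.7041
  x2 = (-7 - (3)·-0.8572) / (6) = -0.7381

-0.7381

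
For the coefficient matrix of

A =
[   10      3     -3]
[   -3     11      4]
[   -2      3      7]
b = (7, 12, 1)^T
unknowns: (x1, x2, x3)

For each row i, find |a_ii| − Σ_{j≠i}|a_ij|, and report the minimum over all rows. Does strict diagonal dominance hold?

row 1: |10| − (3+3) = 4
row 2: |11| − (3+4) = 4
row 3: |7| − (2+3) = 2
minimum over rows = 2 → strictly diagonally dominant (convergence guaranteed)

2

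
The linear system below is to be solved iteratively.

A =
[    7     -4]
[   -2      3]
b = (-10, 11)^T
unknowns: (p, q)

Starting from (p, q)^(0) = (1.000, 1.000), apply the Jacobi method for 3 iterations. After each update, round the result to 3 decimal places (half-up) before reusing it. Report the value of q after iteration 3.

4.365

Iteration 1:
  p = (-10 - (-4)·1.000) / (7) = -0.857
  q = (11 - (-2)·1.000) / (3) = 4.333
Iteration 2:
  p = (-10 - (-4)·4.333) / (7) = 1.047
  q = (11 - (-2)·-0.857) / (3) = 3.095
Iteration 3:
  p = (-10 - (-4)·3.095) / (7) = 0.340
  q = (11 - (-2)·1.047) / (3) = 4.365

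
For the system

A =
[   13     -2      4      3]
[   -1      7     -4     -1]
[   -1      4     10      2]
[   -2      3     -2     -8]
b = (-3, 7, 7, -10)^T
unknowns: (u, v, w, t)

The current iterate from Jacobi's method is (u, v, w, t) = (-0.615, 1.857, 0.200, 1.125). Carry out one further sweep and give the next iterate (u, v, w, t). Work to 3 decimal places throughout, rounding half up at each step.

One sweep:
  u = (-3 - (-2)·1.857 - (4)·0.200 - (3)·1.125) / (13) = -0.266
  v = (7 - (-1)·-0.615 - (-4)·0.200 - (-1)·1.125) / (7) = 1.187
  w = (7 - (-1)·-0.615 - (4)·1.857 - (2)·1.125) / (10) = -0.329
  t = (-10 - (-2)·-0.615 - (3)·1.857 - (-2)·0.200) / (-8) = 2.050

(-0.266, 1.187, -0.329, 2.050)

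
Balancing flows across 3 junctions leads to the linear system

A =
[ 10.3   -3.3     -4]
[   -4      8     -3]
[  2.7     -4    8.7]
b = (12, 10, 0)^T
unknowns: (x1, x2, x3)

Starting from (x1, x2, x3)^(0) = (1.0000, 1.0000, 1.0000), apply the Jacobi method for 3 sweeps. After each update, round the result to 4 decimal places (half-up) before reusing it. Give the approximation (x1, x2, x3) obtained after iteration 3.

Iteration 1:
  x1 = (12 - (-3.3)·1.0000 - (-4)·1.0000) / (10.3) = 1.8738
  x2 = (10 - (-4)·1.0000 - (-3)·1.0000) / (8) = 2.1250
  x3 = (0 - (2.7)·1.0000 - (-4)·1.0000) / (8.7) = 0.1494
Iteration 2:
  x1 = (12 - (-3.3)·2.1250 - (-4)·0.1494) / (10.3) = 1.9039
  x2 = (10 - (-4)·1.8738 - (-3)·0.1494) / (8) = 2.2429
  x3 = (0 - (2.7)·1.8738 - (-4)·2.1250) / (8.7) = 0.3955
Iteration 3:
  x1 = (12 - (-3.3)·2.2429 - (-4)·0.3955) / (10.3) = 2.0372
  x2 = (10 - (-4)·1.9039 - (-3)·0.3955) / (8) = 2.3503
  x3 = (0 - (2.7)·1.9039 - (-4)·2.2429) / (8.7) = 0.4404

(2.0372, 2.3503, 0.4404)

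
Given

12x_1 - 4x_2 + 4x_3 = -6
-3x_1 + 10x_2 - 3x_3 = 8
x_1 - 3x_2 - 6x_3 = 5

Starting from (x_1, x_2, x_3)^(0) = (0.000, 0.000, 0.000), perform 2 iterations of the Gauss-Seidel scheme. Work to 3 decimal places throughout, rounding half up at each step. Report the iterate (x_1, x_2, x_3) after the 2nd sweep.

Iteration 1:
  x_1 = (-6 - (-4)·0.000 - (4)·0.000) / (12) = -0.500
  x_2 = (8 - (-3)·-0.500 - (-3)·0.000) / (10) = 0.650
  x_3 = (5 - (1)·-0.500 - (-3)·0.650) / (-6) = -1.242
Iteration 2:
  x_1 = (-6 - (-4)·0.650 - (4)·-1.242) / (12) = 0.131
  x_2 = (8 - (-3)·0.131 - (-3)·-1.242) / (10) = 0.467
  x_3 = (5 - (1)·0.131 - (-3)·0.467) / (-6) = -1.045

(0.131, 0.467, -1.045)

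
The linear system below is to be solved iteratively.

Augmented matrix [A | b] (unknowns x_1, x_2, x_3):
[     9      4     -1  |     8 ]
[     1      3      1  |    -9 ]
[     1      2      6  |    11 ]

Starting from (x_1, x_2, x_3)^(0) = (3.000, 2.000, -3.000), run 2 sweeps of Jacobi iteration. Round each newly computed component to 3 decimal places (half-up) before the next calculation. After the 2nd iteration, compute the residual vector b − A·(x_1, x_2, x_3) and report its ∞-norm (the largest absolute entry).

4.852

Iteration 1:
  x_1 = (8 - (4)·2.000 - (-1)·-3.000) / (9) = -0.333
  x_2 = (-9 - (1)·3.000 - (1)·-3.000) / (3) = -3.000
  x_3 = (11 - (1)·3.000 - (2)·2.000) / (6) = 0.667
Iteration 2:
  x_1 = (8 - (4)·-3.000 - (-1)·0.667) / (9) = 2.296
  x_2 = (-9 - (1)·-0.333 - (1)·0.667) / (3) = -3.111
  x_3 = (11 - (1)·-0.333 - (2)·-3.000) / (6) = 2.889
Residual b − A·x = (2.669, -4.852, -2.408); ∞-norm = 4.852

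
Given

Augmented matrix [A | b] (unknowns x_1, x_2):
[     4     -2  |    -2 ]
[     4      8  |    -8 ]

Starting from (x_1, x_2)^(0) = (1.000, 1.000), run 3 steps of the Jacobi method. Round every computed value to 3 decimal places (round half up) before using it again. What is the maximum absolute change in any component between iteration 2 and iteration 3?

0.625

Iteration 1:
  x_1 = (-2 - (-2)·1.000) / (4) = 0.000
  x_2 = (-8 - (4)·1.000) / (8) = -1.500
Iteration 2:
  x_1 = (-2 - (-2)·-1.500) / (4) = -1.250
  x_2 = (-8 - (4)·0.000) / (8) = -1.000
Iteration 3:
  x_1 = (-2 - (-2)·-1.000) / (4) = -1.000
  x_2 = (-8 - (4)·-1.250) / (8) = -0.375
Change: (0.250, 0.625) → max |·| = 0.625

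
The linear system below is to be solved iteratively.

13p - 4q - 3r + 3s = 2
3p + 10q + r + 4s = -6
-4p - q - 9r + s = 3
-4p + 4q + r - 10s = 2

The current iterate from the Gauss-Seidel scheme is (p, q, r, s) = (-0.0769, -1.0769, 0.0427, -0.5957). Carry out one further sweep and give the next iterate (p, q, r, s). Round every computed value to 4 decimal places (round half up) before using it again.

(-0.0302, -0.3569, -0.3464, -0.3653)

One sweep:
  p = (2 - (-4)·-1.0769 - (-3)·0.0427 - (3)·-0.5957) / (13) = -0.0302
  q = (-6 - (3)·-0.0302 - (1)·0.0427 - (4)·-0.5957) / (10) = -0.3569
  r = (3 - (-4)·-0.0302 - (-1)·-0.3569 - (1)·-0.5957) / (-9) = -0.3464
  s = (2 - (-4)·-0.0302 - (4)·-0.3569 - (1)·-0.3464) / (-10) = -0.3653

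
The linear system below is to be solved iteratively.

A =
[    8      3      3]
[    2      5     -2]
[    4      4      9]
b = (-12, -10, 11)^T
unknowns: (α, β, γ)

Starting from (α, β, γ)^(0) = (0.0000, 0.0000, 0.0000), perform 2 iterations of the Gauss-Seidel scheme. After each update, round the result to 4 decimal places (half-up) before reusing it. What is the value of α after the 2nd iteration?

Iteration 1:
  α = (-12 - (3)·0.0000 - (3)·0.0000) / (8) = -1.5000
  β = (-10 - (2)·-1.5000 - (-2)·0.0000) / (5) = -1.4000
  γ = (11 - (4)·-1.5000 - (4)·-1.4000) / (9) = 2.5111
Iteration 2:
  α = (-12 - (3)·-1.4000 - (3)·2.5111) / (8) = -1.9167
  β = (-10 - (2)·-1.9167 - (-2)·2.5111) / (5) = -0.2289
  γ = (11 - (4)·-1.9167 - (4)·-0.2289) / (9) = 2.1758

-1.9167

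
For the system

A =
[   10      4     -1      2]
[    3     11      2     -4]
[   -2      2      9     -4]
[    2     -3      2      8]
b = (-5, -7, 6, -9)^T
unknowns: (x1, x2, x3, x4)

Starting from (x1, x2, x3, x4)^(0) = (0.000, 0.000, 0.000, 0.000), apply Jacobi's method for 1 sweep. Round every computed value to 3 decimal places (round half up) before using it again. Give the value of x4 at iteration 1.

Iteration 1:
  x1 = (-5 - (4)·0.000 - (-1)·0.000 - (2)·0.000) / (10) = -0.500
  x2 = (-7 - (3)·0.000 - (2)·0.000 - (-4)·0.000) / (11) = -0.636
  x3 = (6 - (-2)·0.000 - (2)·0.000 - (-4)·0.000) / (9) = 0.667
  x4 = (-9 - (2)·0.000 - (-3)·0.000 - (2)·0.000) / (8) = -1.125

-1.125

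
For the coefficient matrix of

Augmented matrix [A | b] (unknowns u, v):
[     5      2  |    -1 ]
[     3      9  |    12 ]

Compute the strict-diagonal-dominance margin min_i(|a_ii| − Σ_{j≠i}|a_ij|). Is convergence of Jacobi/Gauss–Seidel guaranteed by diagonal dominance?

3

row 1: |5| − (2) = 3
row 2: |9| − (3) = 6
minimum over rows = 3 → strictly diagonally dominant (convergence guaranteed)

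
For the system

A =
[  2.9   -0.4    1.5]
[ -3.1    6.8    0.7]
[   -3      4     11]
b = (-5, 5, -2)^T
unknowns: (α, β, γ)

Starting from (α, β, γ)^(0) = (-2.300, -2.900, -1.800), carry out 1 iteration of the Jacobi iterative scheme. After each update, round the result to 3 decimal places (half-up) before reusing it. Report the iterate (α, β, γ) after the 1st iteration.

(-1.193, -0.128, 0.245)

Iteration 1:
  α = (-5 - (-0.4)·-2.900 - (1.5)·-1.800) / (2.9) = -1.193
  β = (5 - (-3.1)·-2.300 - (0.7)·-1.800) / (6.8) = -0.128
  γ = (-2 - (-3)·-2.300 - (4)·-2.900) / (11) = 0.245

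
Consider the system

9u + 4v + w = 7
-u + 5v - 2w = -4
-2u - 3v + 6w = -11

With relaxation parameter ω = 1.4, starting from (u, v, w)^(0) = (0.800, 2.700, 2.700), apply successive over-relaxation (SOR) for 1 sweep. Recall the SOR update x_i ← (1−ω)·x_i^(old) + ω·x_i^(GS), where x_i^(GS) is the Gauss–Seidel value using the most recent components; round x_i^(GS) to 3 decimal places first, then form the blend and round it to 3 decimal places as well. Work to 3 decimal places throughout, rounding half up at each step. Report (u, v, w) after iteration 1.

(-1.331, -1.060, -5.010)

Iteration 1:
  u: GS value = (7 - (4)·2.700 - (1)·2.700) / (9) = -0.722;  u ← (1−ω)·0.800 + ω·-0.722 = -1.331
  v: GS value = (-4 - (-1)·-1.331 - (-2)·2.700) / (5) = 0.014;  v ← (1−ω)·2.700 + ω·0.014 = -1.060
  w: GS value = (-11 - (-2)·-1.331 - (-3)·-1.060) / (6) = -2.807;  w ← (1−ω)·2.700 + ω·-2.807 = -5.010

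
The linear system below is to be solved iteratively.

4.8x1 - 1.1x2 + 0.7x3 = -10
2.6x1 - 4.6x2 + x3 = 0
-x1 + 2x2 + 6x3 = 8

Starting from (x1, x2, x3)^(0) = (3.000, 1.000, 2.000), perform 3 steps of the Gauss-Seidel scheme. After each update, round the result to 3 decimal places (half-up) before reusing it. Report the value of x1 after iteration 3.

Iteration 1:
  x1 = (-10 - (-1.1)·1.000 - (0.7)·2.000) / (4.8) = -2.146
  x2 = (0 - (2.6)·-2.146 - (1)·2.000) / (-4.6) = -0.778
  x3 = (8 - (-1)·-2.146 - (2)·-0.778) / (6) = 1.235
Iteration 2:
  x1 = (-10 - (-1.1)·-0.778 - (0.7)·1.235) / (4.8) = -2.442
  x2 = (0 - (2.6)·-2.442 - (1)·1.235) / (-4.6) = -1.112
  x3 = (8 - (-1)·-2.442 - (2)·-1.112) / (6) = 1.297
Iteration 3:
  x1 = (-10 - (-1.1)·-1.112 - (0.7)·1.297) / (4.8) = -2.527
  x2 = (0 - (2.6)·-2.527 - (1)·1.297) / (-4.6) = -1.146
  x3 = (8 - (-1)·-2.527 - (2)·-1.146) / (6) = 1.294

-2.527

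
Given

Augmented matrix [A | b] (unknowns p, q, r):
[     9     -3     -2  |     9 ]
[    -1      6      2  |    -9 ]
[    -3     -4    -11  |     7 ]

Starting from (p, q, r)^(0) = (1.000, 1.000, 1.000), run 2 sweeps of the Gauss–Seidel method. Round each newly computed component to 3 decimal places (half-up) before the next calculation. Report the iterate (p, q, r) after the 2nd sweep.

Iteration 1:
  p = (9 - (-3)·1.000 - (-2)·1.000) / (9) = 1.556
  q = (-9 - (-1)·1.556 - (2)·1.000) / (6) = -1.574
  r = (7 - (-3)·1.556 - (-4)·-1.574) / (-11) = -0.488
Iteration 2:
  p = (9 - (-3)·-1.574 - (-2)·-0.488) / (9) = 0.367
  q = (-9 - (-1)·0.367 - (2)·-0.488) / (6) = -1.276
  r = (7 - (-3)·0.367 - (-4)·-1.276) / (-11) = -0.272

(0.367, -1.276, -0.272)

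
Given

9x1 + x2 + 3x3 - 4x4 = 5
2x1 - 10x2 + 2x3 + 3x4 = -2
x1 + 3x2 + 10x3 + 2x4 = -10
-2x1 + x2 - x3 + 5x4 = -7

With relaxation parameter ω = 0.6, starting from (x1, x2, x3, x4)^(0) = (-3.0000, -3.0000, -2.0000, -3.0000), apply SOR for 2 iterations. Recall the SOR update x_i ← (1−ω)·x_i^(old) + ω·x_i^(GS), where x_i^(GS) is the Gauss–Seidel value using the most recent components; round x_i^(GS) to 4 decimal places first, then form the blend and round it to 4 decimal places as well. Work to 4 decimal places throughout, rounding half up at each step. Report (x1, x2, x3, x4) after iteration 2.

Iteration 1:
  x1: GS value = (5 - (1)·-3.0000 - (3)·-2.0000 - (-4)·-3.0000) / (9) = 0.2222;  x1 ← (1−ω)·-3.0000 + ω·0.2222 = -1.0667
  x2: GS value = (-2 - (2)·-1.0667 - (2)·-2.0000 - (3)·-3.0000) / (-10) = -1.3133;  x2 ← (1−ω)·-3.0000 + ω·-1.3133 = -1.9880
  x3: GS value = (-10 - (1)·-1.0667 - (3)·-1.9880 - (2)·-3.0000) / (10) = 0.3031;  x3 ← (1−ω)·-2.0000 + ω·0.3031 = -0.6181
  x4: GS value = (-7 - (-2)·-1.0667 - (1)·-1.9880 - (-1)·-0.6181) / (5) = -1.5527;  x4 ← (1−ω)·-3.0000 + ω·-1.5527 = -2.1316
Iteration 2:
  x1: GS value = (5 - (1)·-1.9880 - (3)·-0.6181 - (-4)·-2.1316) / (9) = 0.0351;  x1 ← (1−ω)·-1.0667 + ω·0.0351 = -0.4056
  x2: GS value = (-2 - (2)·-0.4056 - (2)·-0.6181 - (3)·-2.1316) / (-10) = -0.6442;  x2 ← (1−ω)·-1.9880 + ω·-0.6442 = -1.1817
  x3: GS value = (-10 - (1)·-0.4056 - (3)·-1.1817 - (2)·-2.1316) / (10) = -0.1786;  x3 ← (1−ω)·-0.6181 + ω·-0.1786 = -0.3544
  x4: GS value = (-7 - (-2)·-0.4056 - (1)·-1.1817 - (-1)·-0.3544) / (5) = -1.3968;  x4 ← (1−ω)·-2.1316 + ω·-1.3968 = -1.6907

(-0.4056, -1.1817, -0.3544, -1.6907)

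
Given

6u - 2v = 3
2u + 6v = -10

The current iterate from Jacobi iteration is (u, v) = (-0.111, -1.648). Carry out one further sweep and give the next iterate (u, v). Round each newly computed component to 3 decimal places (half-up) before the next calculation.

One sweep:
  u = (3 - (-2)·-1.648) / (6) = -0.049
  v = (-10 - (2)·-0.111) / (6) = -1.630

(-0.049, -1.630)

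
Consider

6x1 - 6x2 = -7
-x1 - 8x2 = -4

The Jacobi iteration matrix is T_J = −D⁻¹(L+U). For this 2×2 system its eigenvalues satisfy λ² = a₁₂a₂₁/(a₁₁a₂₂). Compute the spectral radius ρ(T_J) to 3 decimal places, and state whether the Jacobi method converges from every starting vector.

a₁₂a₂₁/(a₁₁a₂₂) = (-6)·(-1) / ((6)·(-8)) = -0.125000
ρ = √|-0.125000| = √0.125000 = 0.354
ρ < 1, so Jacobi converges

0.354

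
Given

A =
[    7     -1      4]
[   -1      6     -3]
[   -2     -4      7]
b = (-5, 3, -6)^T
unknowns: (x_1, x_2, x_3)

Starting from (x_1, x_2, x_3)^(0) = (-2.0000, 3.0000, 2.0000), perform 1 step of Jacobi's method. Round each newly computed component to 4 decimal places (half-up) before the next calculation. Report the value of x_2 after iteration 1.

Iteration 1:
  x_1 = (-5 - (-1)·3.0000 - (4)·2.0000) / (7) = -1.4286
  x_2 = (3 - (-1)·-2.0000 - (-3)·2.0000) / (6) = 1.1667
  x_3 = (-6 - (-2)·-2.0000 - (-4)·3.0000) / (7) = 0.2857

1.1667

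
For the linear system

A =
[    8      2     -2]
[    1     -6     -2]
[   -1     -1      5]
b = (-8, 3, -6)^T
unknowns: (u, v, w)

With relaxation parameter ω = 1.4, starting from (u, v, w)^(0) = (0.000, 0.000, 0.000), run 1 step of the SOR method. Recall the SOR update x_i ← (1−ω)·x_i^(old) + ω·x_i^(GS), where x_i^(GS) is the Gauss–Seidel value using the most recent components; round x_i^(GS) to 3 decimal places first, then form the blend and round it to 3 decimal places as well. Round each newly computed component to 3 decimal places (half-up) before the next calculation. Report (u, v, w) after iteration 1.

(-1.400, -1.026, -2.359)

Iteration 1:
  u: GS value = (-8 - (2)·0.000 - (-2)·0.000) / (8) = -1.000;  u ← (1−ω)·0.000 + ω·-1.000 = -1.400
  v: GS value = (3 - (1)·-1.400 - (-2)·0.000) / (-6) = -0.733;  v ← (1−ω)·0.000 + ω·-0.733 = -1.026
  w: GS value = (-6 - (-1)·-1.400 - (-1)·-1.026) / (5) = -1.685;  w ← (1−ω)·0.000 + ω·-1.685 = -2.359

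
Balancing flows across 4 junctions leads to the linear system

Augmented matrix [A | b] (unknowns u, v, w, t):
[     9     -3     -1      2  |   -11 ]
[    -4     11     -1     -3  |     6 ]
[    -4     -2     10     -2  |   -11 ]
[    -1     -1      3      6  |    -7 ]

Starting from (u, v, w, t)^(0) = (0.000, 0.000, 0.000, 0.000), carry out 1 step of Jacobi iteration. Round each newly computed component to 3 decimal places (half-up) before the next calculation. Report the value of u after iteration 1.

-1.222

Iteration 1:
  u = (-11 - (-3)·0.000 - (-1)·0.000 - (2)·0.000) / (9) = -1.222
  v = (6 - (-4)·0.000 - (-1)·0.000 - (-3)·0.000) / (11) = 0.545
  w = (-11 - (-4)·0.000 - (-2)·0.000 - (-2)·0.000) / (10) = -1.100
  t = (-7 - (-1)·0.000 - (-1)·0.000 - (3)·0.000) / (6) = -1.167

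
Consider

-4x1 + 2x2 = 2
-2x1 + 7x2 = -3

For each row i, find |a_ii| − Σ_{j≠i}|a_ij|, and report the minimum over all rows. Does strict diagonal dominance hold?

2

row 1: |-4| − (2) = 2
row 2: |7| − (2) = 5
minimum over rows = 2 → strictly diagonally dominant (convergence guaranteed)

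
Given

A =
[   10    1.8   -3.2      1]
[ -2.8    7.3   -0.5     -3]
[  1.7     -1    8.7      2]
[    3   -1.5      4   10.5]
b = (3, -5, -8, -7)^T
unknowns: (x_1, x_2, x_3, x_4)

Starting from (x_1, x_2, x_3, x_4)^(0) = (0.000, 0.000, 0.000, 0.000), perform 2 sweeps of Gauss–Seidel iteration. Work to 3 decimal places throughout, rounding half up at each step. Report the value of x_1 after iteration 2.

Iteration 1:
  x_1 = (3 - (1.8)·0.000 - (-3.2)·0.000 - (1)·0.000) / (10) = 0.300
  x_2 = (-5 - (-2.8)·0.300 - (-0.5)·0.000 - (-3)·0.000) / (7.3) = -0.570
  x_3 = (-8 - (1.7)·0.300 - (-1)·-0.570 - (2)·0.000) / (8.7) = -1.044
  x_4 = (-7 - (3)·0.300 - (-1.5)·-0.570 - (4)·-1.044) / (10.5) = -0.436
Iteration 2:
  x_1 = (3 - (1.8)·-0.570 - (-3.2)·-1.044 - (1)·-0.436) / (10) = 0.112
  x_2 = (-5 - (-2.8)·0.112 - (-0.5)·-1.044 - (-3)·-0.436) / (7.3) = -0.893
  x_3 = (-8 - (1.7)·0.112 - (-1)·-0.893 - (2)·-0.436) / (8.7) = -0.944
  x_4 = (-7 - (3)·0.112 - (-1.5)·-0.893 - (4)·-0.944) / (10.5) = -0.467

0.112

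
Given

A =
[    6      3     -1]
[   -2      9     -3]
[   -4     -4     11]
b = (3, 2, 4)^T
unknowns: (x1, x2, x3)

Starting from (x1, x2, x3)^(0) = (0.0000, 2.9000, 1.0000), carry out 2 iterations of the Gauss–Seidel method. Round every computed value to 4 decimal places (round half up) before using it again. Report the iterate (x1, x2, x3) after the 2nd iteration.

Iteration 1:
  x1 = (3 - (3)·2.9000 - (-1)·1.0000) / (6) = -0.7833
  x2 = (2 - (-2)·-0.7833 - (-3)·1.0000) / (9) = 0.3815
  x3 = (4 - (-4)·-0.7833 - (-4)·0.3815) / (11) = 0.2175
Iteration 2:
  x1 = (3 - (3)·0.3815 - (-1)·0.2175) / (6) = 0.3455
  x2 = (2 - (-2)·0.3455 - (-3)·0.2175) / (9) = 0.3715
  x3 = (4 - (-4)·0.3455 - (-4)·0.3715) / (11) = 0.6244

(0.3455, 0.3715, 0.6244)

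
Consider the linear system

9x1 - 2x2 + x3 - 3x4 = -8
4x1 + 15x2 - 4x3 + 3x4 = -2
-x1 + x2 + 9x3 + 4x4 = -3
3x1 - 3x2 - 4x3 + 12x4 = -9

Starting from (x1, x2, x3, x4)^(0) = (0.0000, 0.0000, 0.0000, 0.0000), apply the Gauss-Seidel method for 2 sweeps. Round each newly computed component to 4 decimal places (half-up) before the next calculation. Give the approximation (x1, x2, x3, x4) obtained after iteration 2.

(-1.0331, 0.1538, -0.1765, -0.5121)

Iteration 1:
  x1 = (-8 - (-2)·0.0000 - (1)·0.0000 - (-3)·0.0000) / (9) = -0.8889
  x2 = (-2 - (4)·-0.8889 - (-4)·0.0000 - (3)·0.0000) / (15) = 0.1037
  x3 = (-3 - (-1)·-0.8889 - (1)·0.1037 - (4)·0.0000) / (9) = -0.4436
  x4 = (-9 - (3)·-0.8889 - (-3)·0.1037 - (-4)·-0.4436) / (12) = -0.6497
Iteration 2:
  x1 = (-8 - (-2)·0.1037 - (1)·-0.4436 - (-3)·-0.6497) / (9) = -1.0331
  x2 = (-2 - (4)·-1.0331 - (-4)·-0.4436 - (3)·-0.6497) / (15) = 0.1538
  x3 = (-3 - (-1)·-1.0331 - (1)·0.1538 - (4)·-0.6497) / (9) = -0.1765
  x4 = (-9 - (3)·-1.0331 - (-3)·0.1538 - (-4)·-0.1765) / (12) = -0.5121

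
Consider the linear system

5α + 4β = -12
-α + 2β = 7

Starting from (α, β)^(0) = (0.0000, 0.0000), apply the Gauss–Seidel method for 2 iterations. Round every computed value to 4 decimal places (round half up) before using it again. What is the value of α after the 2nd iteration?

-4.2400

Iteration 1:
  α = (-12 - (4)·0.0000) / (5) = -2.4000
  β = (7 - (-1)·-2.4000) / (2) = 2.3000
Iteration 2:
  α = (-12 - (4)·2.3000) / (5) = -4.2400
  β = (7 - (-1)·-4.2400) / (2) = 1.3800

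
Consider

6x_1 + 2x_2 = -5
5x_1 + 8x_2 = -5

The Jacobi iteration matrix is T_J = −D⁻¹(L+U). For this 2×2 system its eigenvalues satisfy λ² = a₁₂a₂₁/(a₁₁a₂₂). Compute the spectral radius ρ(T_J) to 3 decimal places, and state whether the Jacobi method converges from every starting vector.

0.456

a₁₂a₂₁/(a₁₁a₂₂) = (2)·(5) / ((6)·(8)) = 0.208333
ρ = √|0.208333| = √0.208333 = 0.456
ρ < 1, so Jacobi converges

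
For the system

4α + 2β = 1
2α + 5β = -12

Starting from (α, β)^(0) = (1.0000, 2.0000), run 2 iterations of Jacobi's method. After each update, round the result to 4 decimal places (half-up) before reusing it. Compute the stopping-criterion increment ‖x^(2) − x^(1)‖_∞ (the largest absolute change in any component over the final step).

2.4000

Iteration 1:
  α = (1 - (2)·2.0000) / (4) = -0.7500
  β = (-12 - (2)·1.0000) / (5) = -2.8000
Iteration 2:
  α = (1 - (2)·-2.8000) / (4) = 1.6500
  β = (-12 - (2)·-0.7500) / (5) = -2.1000
Change: (2.4000, 0.7000) → max |·| = 2.4000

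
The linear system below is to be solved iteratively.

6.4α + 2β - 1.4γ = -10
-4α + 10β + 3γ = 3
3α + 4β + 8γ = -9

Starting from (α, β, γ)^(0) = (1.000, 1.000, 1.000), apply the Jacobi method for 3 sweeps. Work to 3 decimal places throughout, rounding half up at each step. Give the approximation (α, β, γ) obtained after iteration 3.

Iteration 1:
  α = (-10 - (2)·1.000 - (-1.4)·1.000) / (6.4) = -1.656
  β = (3 - (-4)·1.000 - (3)·1.000) / (10) = 0.400
  γ = (-9 - (3)·1.000 - (4)·1.000) / (8) = -2.000
Iteration 2:
  α = (-10 - (2)·0.400 - (-1.4)·-2.000) / (6.4) = -2.125
  β = (3 - (-4)·-1.656 - (3)·-2.000) / (10) = 0.238
  γ = (-9 - (3)·-1.656 - (4)·0.400) / (8) = -0.704
Iteration 3:
  α = (-10 - (2)·0.238 - (-1.4)·-0.704) / (6.4) = -1.791
  β = (3 - (-4)·-2.125 - (3)·-0.704) / (10) = -0.339
  γ = (-9 - (3)·-2.125 - (4)·0.238) / (8) = -0.447

(-1.791, -0.339, -0.447)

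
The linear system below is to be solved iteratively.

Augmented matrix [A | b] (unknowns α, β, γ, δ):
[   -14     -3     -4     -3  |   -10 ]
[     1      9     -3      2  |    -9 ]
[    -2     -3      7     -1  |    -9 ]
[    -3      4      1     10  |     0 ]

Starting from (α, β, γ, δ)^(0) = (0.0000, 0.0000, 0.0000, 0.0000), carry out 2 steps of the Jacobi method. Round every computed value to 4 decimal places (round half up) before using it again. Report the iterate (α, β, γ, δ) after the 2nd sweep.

Iteration 1:
  α = (-10 - (-3)·0.0000 - (-4)·0.0000 - (-3)·0.0000) / (-14) = 0.7143
  β = (-9 - (1)·0.0000 - (-3)·0.0000 - (2)·0.0000) / (9) = -1.0000
  γ = (-9 - (-2)·0.0000 - (-3)·0.0000 - (-1)·0.0000) / (7) = -1.2857
  δ = (0 - (-3)·0.0000 - (4)·0.0000 - (1)·0.0000) / (10) = 0.0000
Iteration 2:
  α = (-10 - (-3)·-1.0000 - (-4)·-1.2857 - (-3)·0.0000) / (-14) = 1.2959
  β = (-9 - (1)·0.7143 - (-3)·-1.2857 - (2)·0.0000) / (9) = -1.5079
  γ = (-9 - (-2)·0.7143 - (-3)·-1.0000 - (-1)·0.0000) / (7) = -1.5102
  δ = (0 - (-3)·0.7143 - (4)·-1.0000 - (1)·-1.2857) / (10) = 0.7429

(1.2959, -1.5079, -1.5102, 0.7429)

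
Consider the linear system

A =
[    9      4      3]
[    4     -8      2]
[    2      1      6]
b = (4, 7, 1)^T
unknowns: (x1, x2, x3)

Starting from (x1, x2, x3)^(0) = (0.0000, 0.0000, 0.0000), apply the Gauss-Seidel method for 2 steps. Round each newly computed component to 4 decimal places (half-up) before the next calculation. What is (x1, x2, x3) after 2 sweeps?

Iteration 1:
  x1 = (4 - (4)·0.0000 - (3)·0.0000) / (9) = 0.4444
  x2 = (7 - (4)·0.4444 - (2)·0.0000) / (-8) = -0.6528
  x3 = (1 - (2)·0.4444 - (1)·-0.6528) / (6) = 0.1273
Iteration 2:
  x1 = (4 - (4)·-0.6528 - (3)·0.1273) / (9) = 0.6921
  x2 = (7 - (4)·0.6921 - (2)·0.1273) / (-8) = -0.4971
  x3 = (1 - (2)·0.6921 - (1)·-0.4971) / (6) = 0.0188

(0.6921, -0.4971, 0.0188)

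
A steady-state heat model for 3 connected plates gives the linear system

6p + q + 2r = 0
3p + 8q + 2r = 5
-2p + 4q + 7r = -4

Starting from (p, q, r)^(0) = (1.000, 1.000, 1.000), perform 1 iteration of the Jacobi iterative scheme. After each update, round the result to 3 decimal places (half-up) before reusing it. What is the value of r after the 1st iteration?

Iteration 1:
  p = (0 - (1)·1.000 - (2)·1.000) / (6) = -0.500
  q = (5 - (3)·1.000 - (2)·1.000) / (8) = 0.000
  r = (-4 - (-2)·1.000 - (4)·1.000) / (7) = -0.857

-0.857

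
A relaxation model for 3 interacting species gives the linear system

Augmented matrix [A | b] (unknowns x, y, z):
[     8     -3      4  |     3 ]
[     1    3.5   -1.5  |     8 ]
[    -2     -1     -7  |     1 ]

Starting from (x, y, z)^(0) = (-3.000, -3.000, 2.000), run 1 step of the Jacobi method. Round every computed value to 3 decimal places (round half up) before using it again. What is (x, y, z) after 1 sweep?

Iteration 1:
  x = (3 - (-3)·-3.000 - (4)·2.000) / (8) = -1.750
  y = (8 - (1)·-3.000 - (-1.5)·2.000) / (3.5) = 4.000
  z = (1 - (-2)·-3.000 - (-1)·-3.000) / (-7) = 1.143

(-1.750, 4.000, 1.143)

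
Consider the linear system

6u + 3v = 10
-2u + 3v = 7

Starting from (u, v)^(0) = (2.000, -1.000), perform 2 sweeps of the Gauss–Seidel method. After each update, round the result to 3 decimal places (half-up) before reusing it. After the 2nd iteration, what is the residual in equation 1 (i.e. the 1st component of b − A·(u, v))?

4.777

Iteration 1:
  u = (10 - (3)·-1.000) / (6) = 2.167
  v = (7 - (-2)·2.167) / (3) = 3.778
Iteration 2:
  u = (10 - (3)·3.778) / (6) = -0.222
  v = (7 - (-2)·-0.222) / (3) = 2.185
Residual b − A·x = (4.777, 0.001)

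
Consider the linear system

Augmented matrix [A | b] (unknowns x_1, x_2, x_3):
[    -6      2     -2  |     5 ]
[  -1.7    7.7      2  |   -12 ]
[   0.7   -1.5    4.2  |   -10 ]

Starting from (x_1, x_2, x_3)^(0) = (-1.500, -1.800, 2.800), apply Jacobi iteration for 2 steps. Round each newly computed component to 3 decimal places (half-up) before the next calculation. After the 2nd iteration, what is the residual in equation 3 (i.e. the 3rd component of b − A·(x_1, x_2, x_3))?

Iteration 1:
  x_1 = (5 - (2)·-1.800 - (-2)·2.800) / (-6) = -2.367
  x_2 = (-12 - (-1.7)·-1.500 - (2)·2.800) / (7.7) = -2.617
  x_3 = (-10 - (0.7)·-1.500 - (-1.5)·-1.800) / (4.2) = -2.774
Iteration 2:
  x_1 = (5 - (2)·-2.617 - (-2)·-2.774) / (-6) = -0.781
  x_2 = (-12 - (-1.7)·-2.367 - (2)·-2.774) / (7.7) = -1.361
  x_3 = (-10 - (0.7)·-2.367 - (-1.5)·-2.617) / (4.2) = -2.921
Residual b − A·x = (-2.806, 2.994, 0.773)

0.773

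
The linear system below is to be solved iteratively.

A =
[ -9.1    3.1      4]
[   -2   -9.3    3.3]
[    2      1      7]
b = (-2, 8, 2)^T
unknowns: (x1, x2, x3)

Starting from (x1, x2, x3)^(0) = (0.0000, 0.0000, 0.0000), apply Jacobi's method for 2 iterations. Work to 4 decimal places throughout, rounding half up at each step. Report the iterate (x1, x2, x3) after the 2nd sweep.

Iteration 1:
  x1 = (-2 - (3.1)·0.0000 - (4)·0.0000) / (-9.1) = 0.2198
  x2 = (8 - (-2)·0.0000 - (3.3)·0.0000) / (-9.3) = -0.8602
  x3 = (2 - (2)·0.0000 - (1)·0.0000) / (7) = 0.2857
Iteration 2:
  x1 = (-2 - (3.1)·-0.8602 - (4)·0.2857) / (-9.1) = 0.0523
  x2 = (8 - (-2)·0.2198 - (3.3)·0.2857) / (-9.3) = -0.8061
  x3 = (2 - (2)·0.2198 - (1)·-0.8602) / (7) = 0.3458

(0.0523, -0.8061, 0.3458)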